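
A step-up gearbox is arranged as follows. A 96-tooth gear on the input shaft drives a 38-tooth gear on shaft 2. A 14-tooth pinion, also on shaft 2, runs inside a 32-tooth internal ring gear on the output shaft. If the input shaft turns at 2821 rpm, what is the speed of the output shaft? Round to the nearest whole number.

3118 rpm

the input shaft → shaft 2 (gear mesh, 38/96): 2821 ÷ 0.39583 = 7126.7 rpm
shaft 2 → the output shaft (internal gear, 32/14): 7126.7 ÷ 2.2857 = 3117.9 rpm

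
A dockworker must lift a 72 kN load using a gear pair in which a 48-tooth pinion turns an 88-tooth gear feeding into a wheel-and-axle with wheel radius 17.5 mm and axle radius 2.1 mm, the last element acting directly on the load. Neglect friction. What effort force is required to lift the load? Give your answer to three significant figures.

Gear pair MA = 88/48 = 1.8333.
Wheel-and-axle MA = R/r = 17.5/2.1 = 8.3333.
Combined ideal MA = 1.8333 × 8.3333 = 15.278.
Effort = load / MA = 72 / 15.278 = 4.7127 kN.

4.71 kN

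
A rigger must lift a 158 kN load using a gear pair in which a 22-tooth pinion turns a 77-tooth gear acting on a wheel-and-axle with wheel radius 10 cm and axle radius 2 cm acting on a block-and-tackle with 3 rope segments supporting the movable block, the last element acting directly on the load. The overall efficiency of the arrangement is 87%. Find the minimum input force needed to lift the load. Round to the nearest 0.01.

Gear pair MA = 77/22 = 3.5.
Wheel-and-axle MA = R/r = 10/2 = 5.
Block-and-tackle MA = number of supporting rope parts = 3.
Combined ideal MA = 3.5 × 5 × 3 = 52.5.
Actual MA = 52.5 × 0.87 = 45.675.
Effort = load / actual MA = 158 / 45.675 = 3.4592 kN.

3.46 kN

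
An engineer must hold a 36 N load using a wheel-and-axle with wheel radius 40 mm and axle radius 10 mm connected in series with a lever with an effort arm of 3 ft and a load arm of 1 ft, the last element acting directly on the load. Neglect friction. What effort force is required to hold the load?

Wheel-and-axle MA = R/r = 40/10 = 4.
Lever MA = effort arm / load arm = 3/1 = 3.
Combined ideal MA = 4 × 3 = 12.
Effort = load / MA = 36 / 12 = 3 N.

3 N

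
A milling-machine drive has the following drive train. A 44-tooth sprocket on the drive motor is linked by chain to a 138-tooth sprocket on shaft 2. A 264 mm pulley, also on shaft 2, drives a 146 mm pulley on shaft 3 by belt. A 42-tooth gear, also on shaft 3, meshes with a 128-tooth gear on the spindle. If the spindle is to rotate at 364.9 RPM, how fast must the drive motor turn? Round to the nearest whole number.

Overall ratio R = 3.1364 × 0.55303 × 3.0476 = 5.2861.
Required input speed = output speed × R = 364.9 × 5.2861 = 1928.9 RPM.

1929 RPM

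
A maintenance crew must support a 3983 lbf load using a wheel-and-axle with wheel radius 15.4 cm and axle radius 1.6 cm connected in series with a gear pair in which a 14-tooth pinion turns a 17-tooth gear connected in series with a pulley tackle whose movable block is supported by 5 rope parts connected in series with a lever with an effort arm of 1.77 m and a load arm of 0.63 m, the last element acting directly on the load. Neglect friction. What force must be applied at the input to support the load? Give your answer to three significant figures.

24.3 lbf

Wheel-and-axle MA = R/r = 15.4/1.6 = 9.625.
Gear pair MA = 17/14 = 1.2143.
Block-and-tackle MA = number of supporting rope parts = 5.
Lever MA = effort arm / load arm = 1.77/0.63 = 2.8095.
Combined ideal MA = 9.625 × 1.2143 × 5 × 2.8095 = 164.18.
Effort = load / MA = 3983 / 164.18 = 24.26 lbf.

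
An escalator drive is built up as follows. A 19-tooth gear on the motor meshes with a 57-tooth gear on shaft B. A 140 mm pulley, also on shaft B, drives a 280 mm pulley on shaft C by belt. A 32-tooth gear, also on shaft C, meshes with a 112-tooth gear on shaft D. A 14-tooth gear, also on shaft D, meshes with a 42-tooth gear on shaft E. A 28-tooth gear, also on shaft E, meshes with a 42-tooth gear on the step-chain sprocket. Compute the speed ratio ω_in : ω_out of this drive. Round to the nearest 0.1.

94.5

Each stage contributes driven/driver: gear mesh 57/19 = 3, belt 280/140 = 2, gear mesh 112/32 = 3.5, gear mesh 42/14 = 3, gear mesh 42/28 = 1.5.
Overall: 3 × 2 × 3.5 × 3 × 1.5 = 94.5.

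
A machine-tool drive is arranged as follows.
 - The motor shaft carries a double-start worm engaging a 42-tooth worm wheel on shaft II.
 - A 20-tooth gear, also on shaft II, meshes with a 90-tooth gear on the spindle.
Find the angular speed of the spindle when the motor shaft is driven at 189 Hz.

2 Hz

Worm: ratio = 42/2 = 21, so shaft II turns at 189 / 21 = 9 Hz.
Gear mesh: ratio = 90/20 = 4.5, so the spindle turns at 9 / 4.5 = 2 Hz.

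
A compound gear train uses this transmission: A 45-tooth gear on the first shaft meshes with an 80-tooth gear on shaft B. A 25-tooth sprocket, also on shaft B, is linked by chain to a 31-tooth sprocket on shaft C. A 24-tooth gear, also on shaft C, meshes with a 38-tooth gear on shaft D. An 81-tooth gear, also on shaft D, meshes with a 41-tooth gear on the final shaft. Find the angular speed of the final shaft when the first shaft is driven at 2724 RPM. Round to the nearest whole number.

1542 RPM

the first shaft → shaft B (gear mesh, 80/45): 2724 ÷ 1.7778 = 1532.2 RPM
shaft B → shaft C (chain, 31/25): 1532.2 ÷ 1.24 = 1235.7 RPM
shaft C → shaft D (gear mesh, 38/24): 1235.7 ÷ 1.5833 = 780.43 RPM
shaft D → the final shaft (gear mesh, 41/81): 780.43 ÷ 0.50617 = 1541.8 RPM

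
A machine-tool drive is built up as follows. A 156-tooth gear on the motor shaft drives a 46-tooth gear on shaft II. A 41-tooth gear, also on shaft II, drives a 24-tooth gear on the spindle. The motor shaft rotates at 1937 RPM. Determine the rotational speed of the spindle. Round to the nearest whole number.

Gear mesh: ratio = 46/156 = 0.29487, so shaft II turns at 1937 / 0.29487 = 6569 RPM.
Gear mesh: ratio = 24/41 = 0.58537, so the spindle turns at 6569 / 0.58537 = 11222 RPM.

11222 RPM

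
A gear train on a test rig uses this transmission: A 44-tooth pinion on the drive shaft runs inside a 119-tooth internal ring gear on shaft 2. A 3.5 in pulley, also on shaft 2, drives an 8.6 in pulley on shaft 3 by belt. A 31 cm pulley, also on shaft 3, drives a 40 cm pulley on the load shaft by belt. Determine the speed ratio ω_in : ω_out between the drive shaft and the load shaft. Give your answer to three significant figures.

Each stage contributes driven/driver: internal gear 119/44 = 2.7045, belt 8.6/3.5 = 2.4571, belt 40/31 = 1.2903.
Overall: 2.7045 × 2.4571 × 1.2903 = 8.5748.

8.57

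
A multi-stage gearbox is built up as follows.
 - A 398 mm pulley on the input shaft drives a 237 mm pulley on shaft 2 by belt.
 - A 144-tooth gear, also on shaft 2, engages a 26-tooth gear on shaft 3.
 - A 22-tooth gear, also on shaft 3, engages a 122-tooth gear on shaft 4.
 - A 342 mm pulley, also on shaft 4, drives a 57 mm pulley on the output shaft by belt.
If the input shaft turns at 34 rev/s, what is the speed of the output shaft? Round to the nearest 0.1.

belt 237/398 = 0.59548 → 34/0.59548 = 57.097 rev/s
gear mesh 26/144 = 0.18056 → 57.097/0.18056 = 316.23 rev/s
gear mesh 122/22 = 5.5455 → 316.23/5.5455 = 57.025 rev/s
belt 57/342 = 0.16667 → 57.025/0.16667 = 342.15 rev/s

342.2 rev/s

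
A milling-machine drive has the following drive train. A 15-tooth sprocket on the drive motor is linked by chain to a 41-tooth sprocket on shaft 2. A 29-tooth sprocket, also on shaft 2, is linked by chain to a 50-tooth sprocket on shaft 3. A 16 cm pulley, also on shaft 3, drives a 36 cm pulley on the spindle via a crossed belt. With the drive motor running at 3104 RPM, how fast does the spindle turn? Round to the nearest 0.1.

the drive motor → shaft 2 (chain, 41/15): 3104 ÷ 2.7333 = 1135.6 RPM
shaft 2 → shaft 3 (chain, 50/29): 1135.6 ÷ 1.7241 = 658.65 RPM
shaft 3 → the spindle (belt, 36/16): 658.65 ÷ 2.25 = 292.73 RPM

292.7 RPM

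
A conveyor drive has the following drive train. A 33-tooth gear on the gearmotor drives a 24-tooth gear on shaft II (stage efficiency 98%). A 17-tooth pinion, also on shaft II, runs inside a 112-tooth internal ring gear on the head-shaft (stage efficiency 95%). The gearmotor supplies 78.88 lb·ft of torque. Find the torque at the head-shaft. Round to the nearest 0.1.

After the gear mesh (24/33): 78.88 × 0.72727 × 0.98 = 56.22 lb·ft
After the internal gear (112/17): 56.22 × 6.5882 × 0.95 = 351.87 lb·ft

351.9 lb·ft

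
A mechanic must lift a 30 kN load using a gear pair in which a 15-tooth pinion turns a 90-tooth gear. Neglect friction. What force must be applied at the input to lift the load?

Gear pair MA = 90/15 = 6.
Effort = load / MA = 30 / 6 = 5 kN.

5 kN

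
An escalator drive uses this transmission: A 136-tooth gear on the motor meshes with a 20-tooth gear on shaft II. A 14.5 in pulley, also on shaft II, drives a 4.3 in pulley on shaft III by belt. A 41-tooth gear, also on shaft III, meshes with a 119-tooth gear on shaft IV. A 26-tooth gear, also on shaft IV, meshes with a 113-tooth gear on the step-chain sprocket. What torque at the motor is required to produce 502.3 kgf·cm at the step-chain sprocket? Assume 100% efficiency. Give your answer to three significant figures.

913 kgf·cm

Overall ratio R = 0.14706 × 0.29655 × 2.9024 × 4.3462 = 0.55012.
Input torque = output torque / R = 502.3 / 0.55012 = 913.07 kgf·cm.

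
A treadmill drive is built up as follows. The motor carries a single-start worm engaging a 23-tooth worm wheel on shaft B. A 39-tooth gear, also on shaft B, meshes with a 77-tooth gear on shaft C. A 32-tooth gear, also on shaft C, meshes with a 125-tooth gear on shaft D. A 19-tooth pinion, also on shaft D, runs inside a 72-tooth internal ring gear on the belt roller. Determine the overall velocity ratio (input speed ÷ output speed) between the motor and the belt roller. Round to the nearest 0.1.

672.2

Each stage contributes driven/driver: worm 23/1 = 23, gear mesh 77/39 = 1.9744, gear mesh 125/32 = 3.9062, internal gear 72/19 = 3.7895.
Overall: 23 × 1.9744 × 3.9062 × 3.7895 = 672.19.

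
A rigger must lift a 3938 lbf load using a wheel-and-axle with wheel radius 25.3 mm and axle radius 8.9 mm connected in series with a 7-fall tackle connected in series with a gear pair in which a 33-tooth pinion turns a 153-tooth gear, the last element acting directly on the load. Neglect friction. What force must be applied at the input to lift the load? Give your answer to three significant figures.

Wheel-and-axle MA = R/r = 25.3/8.9 = 2.8427.
Block-and-tackle MA = number of supporting rope parts = 7.
Gear pair MA = 153/33 = 4.6364.
Combined ideal MA = 2.8427 × 7 × 4.6364 = 92.258.
Effort = load / MA = 3938 / 92.258 = 42.684 lbf.

42.7 lbf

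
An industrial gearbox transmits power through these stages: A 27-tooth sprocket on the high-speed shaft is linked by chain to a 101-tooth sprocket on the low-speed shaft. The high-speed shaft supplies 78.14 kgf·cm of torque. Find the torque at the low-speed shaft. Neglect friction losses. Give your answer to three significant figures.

chain 101/27 = 3.7407 → τ = 78.14·3.7407 = 292.3 kgf·cm

292 kgf·cm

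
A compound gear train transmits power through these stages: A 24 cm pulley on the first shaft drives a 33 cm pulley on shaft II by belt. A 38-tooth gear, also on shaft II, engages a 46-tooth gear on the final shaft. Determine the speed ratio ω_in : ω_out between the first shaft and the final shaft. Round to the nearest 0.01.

1.66

Each stage contributes driven/driver: belt 33/24 = 1.375, gear mesh 46/38 = 1.2105.
Overall: 1.375 × 1.2105 = 1.6645.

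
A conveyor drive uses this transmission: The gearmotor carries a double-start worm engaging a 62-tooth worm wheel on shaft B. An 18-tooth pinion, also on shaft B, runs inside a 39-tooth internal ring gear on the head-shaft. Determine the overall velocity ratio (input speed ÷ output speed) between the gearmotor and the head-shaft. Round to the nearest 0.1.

67.2

Each stage contributes driven/driver: worm 62/2 = 31, internal gear 39/18 = 2.1667.
Overall: 31 × 2.1667 = 67.167.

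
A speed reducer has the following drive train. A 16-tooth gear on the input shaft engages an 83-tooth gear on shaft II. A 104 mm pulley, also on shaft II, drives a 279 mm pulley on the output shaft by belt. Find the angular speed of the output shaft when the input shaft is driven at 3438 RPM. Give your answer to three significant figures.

247 RPM

gear mesh 83/16 = 5.1875 → 3438/5.1875 = 662.75 RPM
belt 279/104 = 2.6827 → 662.75/2.6827 = 247.05 RPM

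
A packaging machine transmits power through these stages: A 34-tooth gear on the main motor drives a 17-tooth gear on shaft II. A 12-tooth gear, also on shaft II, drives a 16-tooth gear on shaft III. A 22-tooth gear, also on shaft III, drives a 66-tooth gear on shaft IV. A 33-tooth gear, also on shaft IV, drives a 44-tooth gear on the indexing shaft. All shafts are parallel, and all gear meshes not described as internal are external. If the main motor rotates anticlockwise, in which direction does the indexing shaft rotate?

anticlockwise

the main motor → shaft II: external mesh, 1 reversal → CW.
shaft II → shaft III: external mesh, 1 reversal → CCW.
shaft III → shaft IV: external mesh, 1 reversal → CW.
shaft IV → the indexing shaft: external mesh, 1 reversal → CCW.
4 reversals in total — an even number — so the indexing shaft turns the same way as the main motor.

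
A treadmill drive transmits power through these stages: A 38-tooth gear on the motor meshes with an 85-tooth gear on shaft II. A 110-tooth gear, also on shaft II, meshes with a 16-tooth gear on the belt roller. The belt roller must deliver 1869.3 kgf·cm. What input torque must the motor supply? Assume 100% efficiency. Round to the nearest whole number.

5745 kgf·cm

Overall ratio R = 2.2368 × 0.14545 = 0.32536.
Input torque = output torque / R = 1869.3 / 0.32536 = 5745.3 kgf·cm.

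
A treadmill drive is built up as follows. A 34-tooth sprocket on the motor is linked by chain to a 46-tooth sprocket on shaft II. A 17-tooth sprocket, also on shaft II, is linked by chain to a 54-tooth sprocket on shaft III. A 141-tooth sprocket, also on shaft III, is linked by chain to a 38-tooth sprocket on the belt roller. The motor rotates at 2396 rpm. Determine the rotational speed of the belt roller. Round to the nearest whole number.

the motor → shaft II (chain, 46/34): 2396 ÷ 1.3529 = 1771 rpm
shaft II → shaft III (chain, 54/17): 1771 ÷ 3.1765 = 557.52 rpm
shaft III → the belt roller (chain, 38/141): 557.52 ÷ 0.2695 = 2068.7 rpm

2069 rpm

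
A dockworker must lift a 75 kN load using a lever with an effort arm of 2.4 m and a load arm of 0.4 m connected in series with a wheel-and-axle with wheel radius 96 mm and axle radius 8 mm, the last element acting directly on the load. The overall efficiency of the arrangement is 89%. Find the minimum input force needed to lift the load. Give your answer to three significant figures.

1.17 kN

Lever MA = effort arm / load arm = 2.4/0.4 = 6.
Wheel-and-axle MA = R/r = 96/8 = 12.
Combined ideal MA = 6 × 12 = 72.
Actual MA = 72 × 0.89 = 64.08.
Effort = load / actual MA = 75 / 64.08 = 1.1704 kN.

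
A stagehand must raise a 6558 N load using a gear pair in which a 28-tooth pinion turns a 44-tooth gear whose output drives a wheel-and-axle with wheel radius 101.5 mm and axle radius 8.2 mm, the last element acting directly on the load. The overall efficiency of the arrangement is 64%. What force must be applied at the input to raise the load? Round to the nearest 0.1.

Gear pair MA = 44/28 = 1.5714.
Wheel-and-axle MA = R/r = 101.5/8.2 = 12.378.
Combined ideal MA = 1.5714 × 12.378 = 19.451.
Actual MA = 19.451 × 0.64 = 12.449.
Effort = load / actual MA = 6558 / 12.449 = 526.8 N.

526.8 N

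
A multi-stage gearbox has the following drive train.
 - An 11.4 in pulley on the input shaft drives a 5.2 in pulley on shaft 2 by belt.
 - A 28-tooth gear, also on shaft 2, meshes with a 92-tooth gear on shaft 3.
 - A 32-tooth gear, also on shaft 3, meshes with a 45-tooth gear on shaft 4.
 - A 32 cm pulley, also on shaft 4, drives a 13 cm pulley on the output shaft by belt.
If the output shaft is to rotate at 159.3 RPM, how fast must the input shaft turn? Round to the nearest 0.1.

Overall ratio R = 0.45614 × 3.2857 × 1.4062 × 0.40625 = 0.85622.
Required input speed = output speed × R = 159.3 × 0.85622 = 136.4 RPM.

136.4 RPM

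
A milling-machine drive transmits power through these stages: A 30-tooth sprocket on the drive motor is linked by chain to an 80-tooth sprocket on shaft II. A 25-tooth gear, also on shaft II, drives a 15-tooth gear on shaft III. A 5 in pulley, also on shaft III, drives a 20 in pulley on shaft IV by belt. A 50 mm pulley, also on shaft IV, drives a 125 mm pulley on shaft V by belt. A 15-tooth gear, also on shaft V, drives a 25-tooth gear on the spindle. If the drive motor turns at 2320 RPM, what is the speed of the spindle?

87 RPM

the drive motor → shaft II (chain, 80/30): 2320 ÷ 2.6667 = 870 RPM
shaft II → shaft III (gear mesh, 15/25): 870 ÷ 0.6 = 1450 RPM
shaft III → shaft IV (belt, 20/5): 1450 ÷ 4 = 362.5 RPM
shaft IV → shaft V (belt, 125/50): 362.5 ÷ 2.5 = 145 RPM
shaft V → the spindle (gear mesh, 25/15): 145 ÷ 1.6667 = 87 RPM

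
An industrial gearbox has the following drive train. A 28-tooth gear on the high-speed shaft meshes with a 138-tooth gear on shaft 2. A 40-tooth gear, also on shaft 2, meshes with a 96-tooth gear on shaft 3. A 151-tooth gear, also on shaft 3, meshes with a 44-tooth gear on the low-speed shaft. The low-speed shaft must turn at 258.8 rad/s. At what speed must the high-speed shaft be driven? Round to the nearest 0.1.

892.0 rad/s

Overall ratio R = 4.9286 × 2.4 × 0.29139 = 3.4467.
Required input speed = output speed × R = 258.8 × 3.4467 = 892.02 rad/s.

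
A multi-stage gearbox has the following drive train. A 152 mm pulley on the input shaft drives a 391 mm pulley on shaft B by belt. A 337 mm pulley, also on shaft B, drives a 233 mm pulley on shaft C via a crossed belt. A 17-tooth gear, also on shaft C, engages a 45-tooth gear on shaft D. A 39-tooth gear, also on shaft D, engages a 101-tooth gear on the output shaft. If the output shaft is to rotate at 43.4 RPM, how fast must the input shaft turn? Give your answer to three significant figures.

529 RPM

Overall ratio R = 2.5724 × 0.69139 × 2.6471 × 2.5897 = 12.192.
Required input speed = output speed × R = 43.4 × 12.192 = 529.14 RPM.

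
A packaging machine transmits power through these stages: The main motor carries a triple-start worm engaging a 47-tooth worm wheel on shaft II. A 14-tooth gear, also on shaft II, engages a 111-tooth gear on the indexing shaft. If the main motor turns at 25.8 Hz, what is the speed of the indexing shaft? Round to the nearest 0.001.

Worm: ratio = 47/3 = 15.667, so shaft II turns at 25.8 / 15.667 = 1.6468 Hz.
Gear mesh: ratio = 111/14 = 7.9286, so the indexing shaft turns at 1.6468 / 7.9286 = 0.20771 Hz.

0.208 Hz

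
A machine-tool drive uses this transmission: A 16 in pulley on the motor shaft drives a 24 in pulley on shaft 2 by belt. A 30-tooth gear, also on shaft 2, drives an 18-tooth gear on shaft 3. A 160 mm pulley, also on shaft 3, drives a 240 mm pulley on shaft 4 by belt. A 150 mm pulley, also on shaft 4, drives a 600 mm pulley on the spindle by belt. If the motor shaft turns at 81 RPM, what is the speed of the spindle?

belt 24/16 = 1.5 → 81/1.5 = 54 RPM
gear mesh 18/30 = 0.6 → 54/0.6 = 90 RPM
belt 240/160 = 1.5 → 90/1.5 = 60 RPM
belt 600/150 = 4 → 60/4 = 15 RPM

15 RPM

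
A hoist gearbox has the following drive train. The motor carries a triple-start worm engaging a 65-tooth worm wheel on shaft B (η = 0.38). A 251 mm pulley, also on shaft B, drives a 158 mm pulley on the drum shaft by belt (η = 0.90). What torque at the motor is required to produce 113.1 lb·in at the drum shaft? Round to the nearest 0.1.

24.2 lb·in

Overall ratio R = 21.667 × 0.62948 = 13.639; overall efficiency η = 0.38 × 0.90 = 0.3420.
Input torque = output torque / (R × η) = 113.1 / (13.639 × 0.3420) = 24.247 lb·in.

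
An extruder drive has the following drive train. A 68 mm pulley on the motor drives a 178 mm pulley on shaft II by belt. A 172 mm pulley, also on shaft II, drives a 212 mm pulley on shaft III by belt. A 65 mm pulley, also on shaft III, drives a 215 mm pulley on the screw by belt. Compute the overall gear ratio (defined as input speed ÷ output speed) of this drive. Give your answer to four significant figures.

Each stage contributes driven/driver: belt 178/68 = 2.6176, belt 212/172 = 1.2326, belt 215/65 = 3.3077.
Overall: 2.6176 × 1.2326 × 3.3077 = 10.672.

10.67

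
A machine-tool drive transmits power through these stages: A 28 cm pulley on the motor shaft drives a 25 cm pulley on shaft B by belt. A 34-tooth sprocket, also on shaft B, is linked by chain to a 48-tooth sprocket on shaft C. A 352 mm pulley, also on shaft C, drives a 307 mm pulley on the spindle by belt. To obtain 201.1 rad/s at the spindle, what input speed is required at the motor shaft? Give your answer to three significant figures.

221 rad/s

Overall ratio R = 0.89286 × 1.4118 × 0.87216 = 1.0994.
Required input speed = output speed × R = 201.1 × 1.0994 = 221.08 rad/s.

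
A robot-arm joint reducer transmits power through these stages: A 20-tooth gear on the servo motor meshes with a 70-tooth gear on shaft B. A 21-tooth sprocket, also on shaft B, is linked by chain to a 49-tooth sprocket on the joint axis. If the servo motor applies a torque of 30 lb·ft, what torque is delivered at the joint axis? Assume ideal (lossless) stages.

Gear mesh: ratio = 70/20 = 3.5; torque at shaft B = 30 × 3.5 = 105 lb·ft.
Chain: ratio = 49/21 = 2.3333; torque at the joint axis = 105 × 2.3333 = 245 lb·ft.

245 lb·ft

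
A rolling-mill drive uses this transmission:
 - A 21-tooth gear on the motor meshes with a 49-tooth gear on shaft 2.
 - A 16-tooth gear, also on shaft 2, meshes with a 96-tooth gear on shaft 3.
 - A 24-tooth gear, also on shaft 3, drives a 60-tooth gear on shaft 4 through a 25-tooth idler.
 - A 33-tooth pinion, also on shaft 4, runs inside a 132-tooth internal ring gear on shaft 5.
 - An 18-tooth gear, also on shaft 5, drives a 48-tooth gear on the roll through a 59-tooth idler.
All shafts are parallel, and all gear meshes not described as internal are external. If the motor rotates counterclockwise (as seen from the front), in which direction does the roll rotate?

counterclockwise

the motor → shaft 2: external mesh, 1 reversal → CW.
shaft 2 → shaft 3: external mesh, 1 reversal → CCW.
shaft 3 → shaft 4: driver → idler → driven is 2 external meshes, 2 reversals → CCW.
shaft 4 → shaft 5: internal mesh, same direction → CCW.
shaft 5 → the roll: driver → idler → driven is 2 external meshes, 2 reversals → CCW.
6 reversals in total — an even number — so the roll turns the same way as the motor.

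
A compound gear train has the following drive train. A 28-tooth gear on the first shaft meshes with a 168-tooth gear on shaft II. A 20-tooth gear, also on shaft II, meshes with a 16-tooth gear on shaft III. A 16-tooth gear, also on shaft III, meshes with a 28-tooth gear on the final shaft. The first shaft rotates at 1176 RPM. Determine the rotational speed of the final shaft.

the first shaft → shaft II (gear mesh, 168/28): 1176 ÷ 6 = 196 RPM
shaft II → shaft III (gear mesh, 16/20): 196 ÷ 0.8 = 245 RPM
shaft III → the final shaft (gear mesh, 28/16): 245 ÷ 1.75 = 140 RPM

140 RPM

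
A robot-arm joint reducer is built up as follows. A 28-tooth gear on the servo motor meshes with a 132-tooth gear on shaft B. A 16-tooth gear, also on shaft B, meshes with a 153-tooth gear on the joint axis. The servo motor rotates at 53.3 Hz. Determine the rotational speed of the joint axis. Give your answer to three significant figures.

1.18 Hz

Gear mesh: ratio = 132/28 = 4.7143, so shaft B turns at 53.3 / 4.7143 = 11.306 Hz.
Gear mesh: ratio = 153/16 = 9.5625, so the joint axis turns at 11.306 / 9.5625 = 1.1823 Hz.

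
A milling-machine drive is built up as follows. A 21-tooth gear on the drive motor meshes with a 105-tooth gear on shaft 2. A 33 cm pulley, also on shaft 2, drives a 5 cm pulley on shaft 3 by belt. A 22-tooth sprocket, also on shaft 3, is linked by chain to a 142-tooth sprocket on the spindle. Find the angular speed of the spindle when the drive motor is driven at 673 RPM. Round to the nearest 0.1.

137.6 RPM

gear mesh 105/21 = 5 → 673/5 = 134.6 RPM
belt 5/33 = 0.15152 → 134.6/0.15152 = 888.36 RPM
chain 142/22 = 6.4545 → 888.36/6.4545 = 137.63 RPM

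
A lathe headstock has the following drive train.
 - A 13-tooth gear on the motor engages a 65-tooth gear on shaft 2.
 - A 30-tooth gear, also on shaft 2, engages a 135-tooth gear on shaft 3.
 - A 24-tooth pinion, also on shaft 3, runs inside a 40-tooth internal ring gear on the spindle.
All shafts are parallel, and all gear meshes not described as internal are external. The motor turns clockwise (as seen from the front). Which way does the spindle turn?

clockwise

the motor → shaft 2: external mesh, 1 reversal → CCW.
shaft 2 → shaft 3: external mesh, 1 reversal → CW.
shaft 3 → the spindle: internal mesh, same direction → CW.
2 reversals in total — an even number — so the spindle turns the same way as the motor.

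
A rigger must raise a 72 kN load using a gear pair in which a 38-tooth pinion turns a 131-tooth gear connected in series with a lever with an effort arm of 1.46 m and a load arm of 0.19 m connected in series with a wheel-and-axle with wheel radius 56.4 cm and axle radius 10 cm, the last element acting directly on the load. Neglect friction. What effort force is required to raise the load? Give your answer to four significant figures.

0.4819 kN

Gear pair MA = 131/38 = 3.4474.
Lever MA = effort arm / load arm = 1.46/0.19 = 7.6842.
Wheel-and-axle MA = R/r = 56.4/10 = 5.64.
Combined ideal MA = 3.4474 × 7.6842 × 5.64 = 149.41.
Effort = load / MA = 72 / 149.41 = 0.48191 kN.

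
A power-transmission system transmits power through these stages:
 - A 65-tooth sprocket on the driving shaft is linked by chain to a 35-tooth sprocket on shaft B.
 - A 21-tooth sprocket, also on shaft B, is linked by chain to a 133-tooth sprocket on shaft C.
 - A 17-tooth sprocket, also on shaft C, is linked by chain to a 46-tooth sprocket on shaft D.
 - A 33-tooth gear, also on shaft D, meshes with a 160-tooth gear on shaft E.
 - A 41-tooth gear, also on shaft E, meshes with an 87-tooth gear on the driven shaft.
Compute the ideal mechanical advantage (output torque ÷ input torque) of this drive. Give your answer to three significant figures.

Each stage contributes driven/driver: chain 35/65 = 0.53846, chain 133/21 = 6.3333, chain 46/17 = 2.7059, gear mesh 160/33 = 4.8485, gear mesh 87/41 = 2.122.
Overall: 0.53846 × 6.3333 × 2.7059 × 4.8485 × 2.122 = 94.937.

94.9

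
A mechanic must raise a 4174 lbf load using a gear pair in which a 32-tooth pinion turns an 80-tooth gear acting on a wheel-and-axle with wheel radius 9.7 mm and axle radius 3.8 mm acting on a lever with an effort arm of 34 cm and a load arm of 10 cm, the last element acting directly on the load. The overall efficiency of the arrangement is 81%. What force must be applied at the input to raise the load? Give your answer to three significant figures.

Gear pair MA = 80/32 = 2.5.
Wheel-and-axle MA = R/r = 9.7/3.8 = 2.5526.
Lever MA = effort arm / load arm = 34/10 = 3.4.
Combined ideal MA = 2.5 × 2.5526 × 3.4 = 21.697.
Actual MA = 21.697 × 0.81 = 17.575.
Effort = load / actual MA = 4174 / 17.575 = 237.5 lbf.

237 lbf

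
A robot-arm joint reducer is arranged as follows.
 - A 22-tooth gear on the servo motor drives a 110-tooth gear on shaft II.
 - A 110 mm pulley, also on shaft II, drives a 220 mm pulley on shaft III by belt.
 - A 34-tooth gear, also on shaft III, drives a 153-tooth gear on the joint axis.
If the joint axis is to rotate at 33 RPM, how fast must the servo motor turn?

1485 RPM

Overall ratio R = 5 × 2 × 4.5 = 45.
Required input speed = output speed × R = 33 × 45 = 1485 RPM.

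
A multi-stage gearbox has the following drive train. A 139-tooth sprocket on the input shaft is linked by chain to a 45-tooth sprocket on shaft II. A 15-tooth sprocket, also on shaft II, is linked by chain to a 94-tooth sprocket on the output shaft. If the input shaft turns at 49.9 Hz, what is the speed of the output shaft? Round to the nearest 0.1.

24.6 Hz

chain 45/139 = 0.32374 → 49.9/0.32374 = 154.14 Hz
chain 94/15 = 6.2667 → 154.14/6.2667 = 24.596 Hz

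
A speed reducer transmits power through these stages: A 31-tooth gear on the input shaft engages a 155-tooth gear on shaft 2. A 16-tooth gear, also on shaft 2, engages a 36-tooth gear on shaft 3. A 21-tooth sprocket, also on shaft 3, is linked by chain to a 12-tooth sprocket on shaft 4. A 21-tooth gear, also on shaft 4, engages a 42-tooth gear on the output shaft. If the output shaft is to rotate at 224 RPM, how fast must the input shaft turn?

Overall ratio R = 5 × 2.25 × 0.57143 × 2 = 12.857.
Required input speed = output speed × R = 224 × 12.857 = 2880 RPM.

2880 RPM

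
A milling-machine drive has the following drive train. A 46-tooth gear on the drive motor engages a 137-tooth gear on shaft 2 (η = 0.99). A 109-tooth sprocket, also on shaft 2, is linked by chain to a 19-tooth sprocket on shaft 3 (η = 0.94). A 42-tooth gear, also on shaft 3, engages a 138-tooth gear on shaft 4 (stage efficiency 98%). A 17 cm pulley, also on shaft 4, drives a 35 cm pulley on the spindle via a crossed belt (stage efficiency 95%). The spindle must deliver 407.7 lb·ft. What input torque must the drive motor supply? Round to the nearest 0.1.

Overall ratio R = 2.9783 × 0.17431 × 3.2857 × 2.0588 = 3.5119; overall efficiency η = 0.99 × 0.94 × 0.98 × 0.95 = 0.8664.
Input torque = output torque / (R × η) = 407.7 / (3.5119 × 0.8664) = 134 lb·ft.

134.0 lb·ft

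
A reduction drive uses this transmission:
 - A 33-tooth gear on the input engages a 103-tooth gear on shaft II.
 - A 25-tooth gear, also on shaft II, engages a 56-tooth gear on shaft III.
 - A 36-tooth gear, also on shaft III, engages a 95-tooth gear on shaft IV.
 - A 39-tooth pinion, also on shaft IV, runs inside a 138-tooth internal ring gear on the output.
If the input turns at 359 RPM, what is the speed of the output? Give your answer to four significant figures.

Gear mesh: ratio = 103/33 = 3.1212, so shaft II turns at 359 / 3.1212 = 115.02 RPM.
Gear mesh: ratio = 56/25 = 2.24, so shaft III turns at 115.02 / 2.24 = 51.348 RPM.
Gear mesh: ratio = 95/36 = 2.6389, so shaft IV turns at 51.348 / 2.6389 = 19.458 RPM.
Internal gear: ratio = 138/39 = 3.5385, so the output turns at 19.458 / 3.5385 = 5.499 RPM.

5.499 RPM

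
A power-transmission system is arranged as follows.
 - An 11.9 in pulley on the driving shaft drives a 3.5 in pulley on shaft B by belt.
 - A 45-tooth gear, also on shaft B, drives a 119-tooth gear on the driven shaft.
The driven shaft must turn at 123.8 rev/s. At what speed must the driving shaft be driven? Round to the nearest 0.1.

96.3 rev/s

Overall ratio R = 0.29412 × 2.6444 = 0.77778.
Required input speed = output speed × R = 123.8 × 0.77778 = 96.289 rev/s.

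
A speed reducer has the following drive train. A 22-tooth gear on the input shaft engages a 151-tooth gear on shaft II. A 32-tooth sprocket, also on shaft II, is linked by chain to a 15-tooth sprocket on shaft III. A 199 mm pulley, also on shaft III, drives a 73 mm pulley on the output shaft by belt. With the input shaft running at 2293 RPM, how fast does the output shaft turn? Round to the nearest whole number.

1943 RPM

Gear mesh: ratio = 151/22 = 6.8636, so shaft II turns at 2293 / 6.8636 = 334.08 RPM.
Chain: ratio = 15/32 = 0.46875, so shaft III turns at 334.08 / 0.46875 = 712.7 RPM.
Belt: ratio = 73/199 = 0.36683, so the output shaft turns at 712.7 / 0.36683 = 1942.8 RPM.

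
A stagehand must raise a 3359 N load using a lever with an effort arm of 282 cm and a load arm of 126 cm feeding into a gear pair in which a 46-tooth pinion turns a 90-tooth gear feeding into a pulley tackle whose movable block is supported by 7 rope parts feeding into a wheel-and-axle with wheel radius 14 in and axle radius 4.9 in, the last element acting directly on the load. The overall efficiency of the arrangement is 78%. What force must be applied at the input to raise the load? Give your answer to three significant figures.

Lever MA = effort arm / load arm = 282/126 = 2.2381.
Gear pair MA = 90/46 = 1.9565.
Block-and-tackle MA = number of supporting rope parts = 7.
Wheel-and-axle MA = R/r = 14/4.9 = 2.8571.
Combined ideal MA = 2.2381 × 1.9565 × 7 × 2.8571 = 87.578.
Actual MA = 87.578 × 0.78 = 68.311.
Effort = load / actual MA = 3359 / 68.311 = 49.172 N.

49.2 N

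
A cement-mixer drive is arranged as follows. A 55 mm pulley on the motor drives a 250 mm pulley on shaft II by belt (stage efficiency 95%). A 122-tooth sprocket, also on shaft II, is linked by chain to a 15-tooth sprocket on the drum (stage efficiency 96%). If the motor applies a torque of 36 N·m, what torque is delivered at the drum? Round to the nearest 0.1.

belt 250/55 = 4.5455 → τ = 36·4.5455·0.95 = 155.45 N·m
chain 15/122 = 0.12295 → τ = 155.45·0.12295·0.96 = 18.349 N·m

18.3 N·m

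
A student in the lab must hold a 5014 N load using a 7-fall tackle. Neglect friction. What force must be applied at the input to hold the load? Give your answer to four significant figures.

Block-and-tackle MA = number of supporting rope parts = 7.
Effort = load / MA = 5014 / 7 = 716.29 N.

716.3 N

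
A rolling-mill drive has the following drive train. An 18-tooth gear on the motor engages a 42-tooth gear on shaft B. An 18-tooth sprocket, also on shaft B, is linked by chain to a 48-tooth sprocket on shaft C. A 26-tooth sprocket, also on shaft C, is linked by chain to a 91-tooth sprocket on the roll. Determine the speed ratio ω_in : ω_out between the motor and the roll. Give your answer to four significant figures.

21.78

Each stage contributes driven/driver: gear mesh 42/18 = 2.3333, chain 48/18 = 2.6667, chain 91/26 = 3.5.
Overall: 2.3333 × 2.6667 × 3.5 = 21.778.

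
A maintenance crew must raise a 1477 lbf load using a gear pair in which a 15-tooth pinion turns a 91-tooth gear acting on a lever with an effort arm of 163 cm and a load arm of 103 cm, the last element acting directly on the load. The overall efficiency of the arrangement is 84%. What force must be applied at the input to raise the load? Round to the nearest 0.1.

Gear pair MA = 91/15 = 6.0667.
Lever MA = effort arm / load arm = 163/103 = 1.5825.
Combined ideal MA = 6.0667 × 1.5825 = 9.6006.
Actual MA = 9.6006 × 0.84 = 8.0645.
Effort = load / actual MA = 1477 / 8.0645 = 183.15 lbf.

183.1 lbf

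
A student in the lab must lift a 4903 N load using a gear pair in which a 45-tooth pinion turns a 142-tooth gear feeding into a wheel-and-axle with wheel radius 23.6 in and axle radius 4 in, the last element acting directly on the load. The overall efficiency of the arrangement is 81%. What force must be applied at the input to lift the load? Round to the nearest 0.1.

325.1 N

Gear pair MA = 142/45 = 3.1556.
Wheel-and-axle MA = R/r = 23.6/4 = 5.9.
Combined ideal MA = 3.1556 × 5.9 = 18.618.
Actual MA = 18.618 × 0.81 = 15.08.
Effort = load / actual MA = 4903 / 15.08 = 325.12 N.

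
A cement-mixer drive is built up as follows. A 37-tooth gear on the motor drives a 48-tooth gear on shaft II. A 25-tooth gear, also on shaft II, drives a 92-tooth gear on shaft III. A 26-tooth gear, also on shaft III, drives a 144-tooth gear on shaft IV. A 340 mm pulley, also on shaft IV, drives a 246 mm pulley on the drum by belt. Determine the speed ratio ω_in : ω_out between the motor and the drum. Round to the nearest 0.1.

19.1

Each stage contributes driven/driver: gear mesh 48/37 = 1.2973, gear mesh 92/25 = 3.68, gear mesh 144/26 = 5.5385, belt 246/340 = 0.72353.
Overall: 1.2973 × 3.68 × 5.5385 × 0.72353 = 19.131.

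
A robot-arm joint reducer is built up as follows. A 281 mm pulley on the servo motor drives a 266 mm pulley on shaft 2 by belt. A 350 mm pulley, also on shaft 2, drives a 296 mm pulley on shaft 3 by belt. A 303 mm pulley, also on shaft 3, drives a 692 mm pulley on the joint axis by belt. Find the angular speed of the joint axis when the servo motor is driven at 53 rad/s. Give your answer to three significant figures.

29.0 rad/s

the servo motor → shaft 2 (belt, 266/281): 53 ÷ 0.94662 = 55.989 rad/s
shaft 2 → shaft 3 (belt, 296/350): 55.989 ÷ 0.84571 = 66.203 rad/s
shaft 3 → the joint axis (belt, 692/303): 66.203 ÷ 2.2838 = 28.988 rad/s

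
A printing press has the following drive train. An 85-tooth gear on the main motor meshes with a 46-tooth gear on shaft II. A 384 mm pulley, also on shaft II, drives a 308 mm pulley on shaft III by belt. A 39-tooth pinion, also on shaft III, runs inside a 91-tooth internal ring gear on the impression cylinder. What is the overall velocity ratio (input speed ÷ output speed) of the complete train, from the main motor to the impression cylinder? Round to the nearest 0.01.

1.01

Each stage contributes driven/driver: gear mesh 46/85 = 0.54118, belt 308/384 = 0.80208, internal gear 91/39 = 2.3333.
Overall: 0.54118 × 0.80208 × 2.3333 = 1.0128.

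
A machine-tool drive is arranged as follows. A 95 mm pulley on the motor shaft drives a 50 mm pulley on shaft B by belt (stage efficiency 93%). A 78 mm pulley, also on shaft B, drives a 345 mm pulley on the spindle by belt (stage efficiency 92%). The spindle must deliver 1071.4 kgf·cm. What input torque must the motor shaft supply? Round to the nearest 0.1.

537.9 kgf·cm

Overall ratio R = 0.52632 × 4.4231 = 2.3279; overall efficiency η = 0.93 × 0.92 = 0.8556.
Input torque = output torque / (R × η) = 1071.4 / (2.3279 × 0.8556) = 537.91 kgf·cm.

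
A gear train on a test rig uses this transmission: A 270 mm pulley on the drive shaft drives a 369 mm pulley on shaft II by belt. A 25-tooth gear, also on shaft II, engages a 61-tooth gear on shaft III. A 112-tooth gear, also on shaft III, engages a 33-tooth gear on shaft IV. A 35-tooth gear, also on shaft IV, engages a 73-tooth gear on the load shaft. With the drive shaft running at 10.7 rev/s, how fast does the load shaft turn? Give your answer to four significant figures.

5.221 rev/s

Belt: ratio = 369/270 = 1.3667, so shaft II turns at 10.7 / 1.3667 = 7.8293 rev/s.
Gear mesh: ratio = 61/25 = 2.44, so shaft III turns at 7.8293 / 2.44 = 3.2087 rev/s.
Gear mesh: ratio = 33/112 = 0.29464, so shaft IV turns at 3.2087 / 0.29464 = 10.89 rev/s.
Gear mesh: ratio = 73/35 = 2.0857, so the load shaft turns at 10.89 / 2.0857 = 5.2213 rev/s.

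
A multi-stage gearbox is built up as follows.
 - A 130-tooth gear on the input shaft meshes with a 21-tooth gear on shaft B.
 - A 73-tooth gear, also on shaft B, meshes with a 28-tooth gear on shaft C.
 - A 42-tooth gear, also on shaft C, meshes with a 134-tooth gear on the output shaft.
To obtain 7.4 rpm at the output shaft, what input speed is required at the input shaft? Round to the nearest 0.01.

1.46 rpm

Overall ratio R = 0.16154 × 0.38356 × 3.1905 = 0.19768.
Required input speed = output speed × R = 7.4 × 0.19768 = 1.4628 rpm.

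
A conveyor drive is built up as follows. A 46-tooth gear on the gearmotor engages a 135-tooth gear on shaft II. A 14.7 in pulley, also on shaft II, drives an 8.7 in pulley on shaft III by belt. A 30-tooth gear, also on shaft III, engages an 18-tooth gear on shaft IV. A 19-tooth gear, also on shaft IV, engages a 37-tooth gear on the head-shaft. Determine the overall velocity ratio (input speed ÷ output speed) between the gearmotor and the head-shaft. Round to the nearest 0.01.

Each stage contributes driven/driver: gear mesh 135/46 = 2.9348, belt 8.7/14.7 = 0.59184, gear mesh 18/30 = 0.6, gear mesh 37/19 = 1.9474.
Overall: 2.9348 × 0.59184 × 0.6 × 1.9474 = 2.0294.

2.03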